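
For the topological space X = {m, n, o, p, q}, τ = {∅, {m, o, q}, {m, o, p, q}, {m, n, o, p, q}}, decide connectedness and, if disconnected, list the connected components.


(X, τ) is connected.

Find clopen sets (U ∈ τ with X ∖ U ∈ τ):
  U = ∅, X ∖ U = {m, n, o, p, q} — both open, so U is clopen.
  U = {m, n, o, p, q}, X ∖ U = ∅ — both open, so U is clopen.
Only trivial clopens (∅ and X) exist, so (X, τ) is connected.
Compute connected components by grouping points that agree on all clopens:
  component: {m, n, o, p, q}


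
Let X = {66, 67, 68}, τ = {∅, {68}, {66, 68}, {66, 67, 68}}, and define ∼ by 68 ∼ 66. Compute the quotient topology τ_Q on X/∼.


X/∼ = {[66=68], [67]}; |τ_Q| = 3.

Equivalence classes: [66=68], [67].
Quotient map π: X → X/∼ sends 66 ↦ [66=68], 67 ↦ [67], 68 ↦ [66=68].
For each subset V ⊆ X/∼, compute π^{-1}(V) ⊆ X and check whether π^{-1}(V) ∈ τ. V is open in τ_Q iff π^{-1}(V) ∈ τ.
  V = {}: π^{-1}(V) = ∅ ∈ τ ✓.
  V = {[66=68]}: π^{-1}(V) = {66, 68} ∈ τ ✓.
  V = {[67]}: π^{-1}(V) = {67} ∉ τ ✗.
  V = {[66=68], [67]}: π^{-1}(V) = {66, 67, 68} ∈ τ ✓.
Open sets in the quotient: τ_Q = {{}, {[66=68]}, {[66=68], [67]}} (3 elements).


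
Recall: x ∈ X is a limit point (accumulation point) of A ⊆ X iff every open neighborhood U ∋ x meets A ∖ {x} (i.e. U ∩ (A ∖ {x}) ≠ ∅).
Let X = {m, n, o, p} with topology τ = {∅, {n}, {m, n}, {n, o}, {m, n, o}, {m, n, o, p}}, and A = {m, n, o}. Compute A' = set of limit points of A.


A' = {m, o, p}

For each x ∈ X, list the open sets U ∈ τ with x ∈ U, then check whether U ∩ (A ∖ {x}) ≠ ∅ for every such U.
  x = m: opens ∋ x are {m, n}, {m, n, o}, {m, n, o, p}; each meets A ∖ {m}, so x IS a limit point.
  x = n: open {n} ∋ x has {n} ∩ (A ∖ {n}) = ∅, so x is NOT a limit point.
  x = o: opens ∋ x are {n, o}, {m, n, o}, {m, n, o, p}; each meets A ∖ {o}, so x IS a limit point.
  x = p: opens ∋ x are {m, n, o, p}; each meets A ∖ {p}, so x IS a limit point.
Collecting: A' = {m, o, p}.


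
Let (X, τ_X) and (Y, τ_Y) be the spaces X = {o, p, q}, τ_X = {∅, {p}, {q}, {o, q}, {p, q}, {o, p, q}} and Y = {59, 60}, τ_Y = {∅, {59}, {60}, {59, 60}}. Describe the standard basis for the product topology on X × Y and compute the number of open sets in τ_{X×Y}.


Basis B = {∅ × ∅, {p} × {59}, {p} × {60}, {q} × {59}, {q} × {60}, {o, q} × {59}, {o, q} × {60}, {p} × {59, 60}, {p, q} × {59}, {p, q} × {60}, {q} × {59, 60}, {o, p, q} × {59}, {o, p, q} × {60}, {o, q} × {59, 60}, {p, q} × {59, 60}, {o, p, q} × {59, 60}}; |τ_{X×Y}| = 36.

Enumerate products U × V with U ∈ τ_X, V ∈ τ_Y (deduplicated):
  ∅ × ∅ = {} (∅)
  {p} × {59} = {(p,59)}
  {p} × {60} = {(p,60)}
  {q} × {59} = {(q,59)}
  {q} × {60} = {(q,60)}
  {o, q} × {59} = {(o,59), (q,59)}
  {o, q} × {60} = {(o,60), (q,60)}
  {p} × {59, 60} = {(p,59), (p,60)}
  {p, q} × {59} = {(p,59), (q,59)}
  {p, q} × {60} = {(p,60), (q,60)}
  {q} × {59, 60} = {(q,59), (q,60)}
  {o, p, q} × {59} = {(o,59), (p,59), (q,59)}
  {o, p, q} × {60} = {(o,60), (p,60), (q,60)}
  {o, q} × {59, 60} = {(o,59), (o,60), (q,59), (q,60)}
  {p, q} × {59, 60} = {(p,59), (p,60), (q,59), (q,60)}
  {o, p, q} × {59, 60} = {(o,59), (o,60), (p,59), (p,60), (q,59), (q,60)}
These 16 distinct sets form the basis B.
Close under arbitrary unions to get τ_{X×Y}; counting gives |τ_{X×Y}| = 36.


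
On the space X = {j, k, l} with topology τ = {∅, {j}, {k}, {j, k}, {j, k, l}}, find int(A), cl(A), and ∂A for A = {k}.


int(A) = {k}, cl(A) = {k, l}, ∂A = {l}.

Closed sets in (X, τ) are complements of opens:
  closed(X, τ) = {∅, {l}, {j, l}, {k, l}, {j, k, l}}.
int(A) = ⋃ {U ∈ τ : U ⊆ A}. Opens contained in A: ∅, {k}.
Taking the union of these: int(A) = {k}.
cl(A) = ⋂ {C closed : A ⊆ C}. Closed sets containing A: {k, l}, {j, k, l}.
Intersecting these: cl(A) = {k, l}.
∂A = cl(A) ∖ int(A) = {k, l} ∖ {k} = {l}.


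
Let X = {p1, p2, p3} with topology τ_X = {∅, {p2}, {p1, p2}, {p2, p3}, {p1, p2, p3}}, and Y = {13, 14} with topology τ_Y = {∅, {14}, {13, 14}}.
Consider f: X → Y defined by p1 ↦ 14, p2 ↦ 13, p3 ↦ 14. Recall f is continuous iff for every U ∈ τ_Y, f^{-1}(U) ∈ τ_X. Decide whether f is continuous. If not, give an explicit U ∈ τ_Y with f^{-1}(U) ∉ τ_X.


f is NOT continuous.

Compute f^{-1}(U) for each U ∈ τ_Y:
  U = ∅: f^{-1}(U) = ∅ ∈ τ_X ✓.
  U = {14}: f^{-1}(U) = {p1, p3} ∉ τ_X ✗.
  U = {13, 14}: f^{-1}(U) = {p1, p2, p3} ∈ τ_X ✓.
Found U = {14} with f^{-1}(U) = {p1, p3} not in τ_X. Therefore f is NOT continuous.


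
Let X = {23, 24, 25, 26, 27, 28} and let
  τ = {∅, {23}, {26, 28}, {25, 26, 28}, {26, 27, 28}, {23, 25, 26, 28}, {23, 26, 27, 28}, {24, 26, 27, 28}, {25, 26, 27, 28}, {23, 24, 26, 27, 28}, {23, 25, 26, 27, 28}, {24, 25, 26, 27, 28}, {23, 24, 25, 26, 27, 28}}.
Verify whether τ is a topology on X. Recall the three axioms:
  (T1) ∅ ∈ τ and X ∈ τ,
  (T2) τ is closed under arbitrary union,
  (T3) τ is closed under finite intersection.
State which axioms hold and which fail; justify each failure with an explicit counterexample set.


τ is NOT a topology on X.

Axiom (T1): ∅ ∈ τ? Yes; X ∈ τ? Yes.
Axiom (T2/T3): check pairwise unions and intersections of members of τ.
Counterexample for (T2): {23} ∪ {26, 28} = {23, 26, 28} ∉ τ. Therefore τ is NOT a topology.


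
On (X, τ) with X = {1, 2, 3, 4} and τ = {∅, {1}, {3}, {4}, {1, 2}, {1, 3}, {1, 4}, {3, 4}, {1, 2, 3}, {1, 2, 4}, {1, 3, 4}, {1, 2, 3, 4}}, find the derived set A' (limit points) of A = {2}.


A' = ∅

For each x ∈ X, list the open sets U ∈ τ with x ∈ U, then check whether U ∩ (A ∖ {x}) ≠ ∅ for every such U.
  x = 1: open {1} ∋ x has {1} ∩ (A ∖ {1}) = ∅, so x is NOT a limit point.
  x = 2: open {1, 2} ∋ x has {1, 2} ∩ (A ∖ {2}) = ∅, so x is NOT a limit point.
  x = 3: open {3} ∋ x has {3} ∩ (A ∖ {3}) = ∅, so x is NOT a limit point.
  x = 4: open {4} ∋ x has {4} ∩ (A ∖ {4}) = ∅, so x is NOT a limit point.
Collecting: A' = ∅.


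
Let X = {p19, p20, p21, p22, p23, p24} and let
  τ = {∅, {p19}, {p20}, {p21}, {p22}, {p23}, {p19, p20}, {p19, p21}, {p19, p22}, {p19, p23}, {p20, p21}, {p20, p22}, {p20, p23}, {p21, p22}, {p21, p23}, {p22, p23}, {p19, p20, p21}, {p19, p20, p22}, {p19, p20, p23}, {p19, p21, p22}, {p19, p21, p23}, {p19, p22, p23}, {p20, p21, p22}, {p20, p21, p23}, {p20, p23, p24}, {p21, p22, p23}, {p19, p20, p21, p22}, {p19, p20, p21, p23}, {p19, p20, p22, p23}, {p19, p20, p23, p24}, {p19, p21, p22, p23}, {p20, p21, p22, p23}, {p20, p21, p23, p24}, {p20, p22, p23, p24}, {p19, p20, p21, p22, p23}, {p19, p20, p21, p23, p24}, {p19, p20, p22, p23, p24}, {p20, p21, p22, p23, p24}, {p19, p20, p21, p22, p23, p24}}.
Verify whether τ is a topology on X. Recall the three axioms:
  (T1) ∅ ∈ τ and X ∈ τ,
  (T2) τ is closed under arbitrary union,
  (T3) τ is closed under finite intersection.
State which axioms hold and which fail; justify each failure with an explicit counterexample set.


τ is NOT a topology on X.

Axiom (T1): ∅ ∈ τ? Yes; X ∈ τ? Yes.
Axiom (T2/T3): check pairwise unions and intersections of members of τ.
Counterexample for (T2): {p20} ∪ {p22, p23} = {p20, p22, p23} ∉ τ. Therefore τ is NOT a topology.


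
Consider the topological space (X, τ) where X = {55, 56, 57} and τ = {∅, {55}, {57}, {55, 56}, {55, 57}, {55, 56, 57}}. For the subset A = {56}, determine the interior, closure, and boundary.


int(A) = ∅, cl(A) = {56}, ∂A = {56}.

Closed sets in (X, τ) are complements of opens:
  closed(X, τ) = {∅, {56}, {57}, {55, 56}, {56, 57}, {55, 56, 57}}.
int(A) = ⋃ {U ∈ τ : U ⊆ A}. Opens contained in A: ∅.
Taking the union of these: int(A) = ∅.
cl(A) = ⋂ {C closed : A ⊆ C}. Closed sets containing A: {56}, {55, 56}, {56, 57}, {55, 56, 57}.
Intersecting these: cl(A) = {56}.
∂A = cl(A) ∖ int(A) = {56} ∖ ∅ = {56}.


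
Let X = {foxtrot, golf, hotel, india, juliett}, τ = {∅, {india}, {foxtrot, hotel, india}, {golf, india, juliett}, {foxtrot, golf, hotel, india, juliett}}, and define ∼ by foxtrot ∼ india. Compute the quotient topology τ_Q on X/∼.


X/∼ = {[foxtrot=india], [golf], [hotel], [juliett]}; |τ_Q| = 3.

Equivalence classes: [foxtrot=india], [golf], [hotel], [juliett].
Quotient map π: X → X/∼ sends foxtrot ↦ [foxtrot=india], golf ↦ [golf], hotel ↦ [hotel], india ↦ [foxtrot=india], juliett ↦ [juliett].
For each subset V ⊆ X/∼, compute π^{-1}(V) ⊆ X and check whether π^{-1}(V) ∈ τ. V is open in τ_Q iff π^{-1}(V) ∈ τ.
  V = {}: π^{-1}(V) = ∅ ∈ τ ✓.
  V = {[foxtrot=india]}: π^{-1}(V) = {foxtrot, india} ∉ τ ✗.
  V = {[golf]}: π^{-1}(V) = {golf} ∉ τ ✗.
  V = {[foxtrot=india], [golf]}: π^{-1}(V) = {foxtrot, golf, india} ∉ τ ✗.
  V = {[hotel]}: π^{-1}(V) = {hotel} ∉ τ ✗.
  V = {[foxtrot=india], [hotel]}: π^{-1}(V) = {foxtrot, hotel, india} ∈ τ ✓.
  V = {[golf], [hotel]}: π^{-1}(V) = {golf, hotel} ∉ τ ✗.
  V = {[foxtrot=india], [golf], [hotel]}: π^{-1}(V) = {foxtrot, golf, hotel, india} ∉ τ ✗.
  V = {[juliett]}: π^{-1}(V) = {juliett} ∉ τ ✗.
  V = {[foxtrot=india], [juliett]}: π^{-1}(V) = {foxtrot, india, juliett} ∉ τ ✗.
  V = {[golf], [juliett]}: π^{-1}(V) = {golf, juliett} ∉ τ ✗.
  V = {[foxtrot=india], [golf], [juliett]}: π^{-1}(V) = {foxtrot, golf, india, juliett} ∉ τ ✗.
  V = {[hotel], [juliett]}: π^{-1}(V) = {hotel, juliett} ∉ τ ✗.
  V = {[foxtrot=india], [hotel], [juliett]}: π^{-1}(V) = {foxtrot, hotel, india, juliett} ∉ τ ✗.
  V = {[golf], [hotel], [juliett]}: π^{-1}(V) = {golf, hotel, juliett} ∉ τ ✗.
  V = {[foxtrot=india], [golf], [hotel], [juliett]}: π^{-1}(V) = {foxtrot, golf, hotel, india, juliett} ∈ τ ✓.
Open sets in the quotient: τ_Q = {{}, {[foxtrot=india], [hotel]}, {[foxtrot=india], [golf], [hotel], [juliett]}} (3 elements).


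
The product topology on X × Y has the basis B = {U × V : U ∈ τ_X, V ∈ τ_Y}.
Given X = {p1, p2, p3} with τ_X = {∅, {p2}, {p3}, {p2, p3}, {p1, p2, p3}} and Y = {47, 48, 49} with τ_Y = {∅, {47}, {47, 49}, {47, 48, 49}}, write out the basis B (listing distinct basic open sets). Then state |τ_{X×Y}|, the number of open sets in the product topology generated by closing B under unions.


Basis B = {∅ × ∅, {p2} × {47}, {p3} × {47}, {p2} × {47, 49}, {p2, p3} × {47}, {p3} × {47, 49}, {p1, p2, p3} × {47}, {p2} × {47, 48, 49}, {p3} × {47, 48, 49}, {p2, p3} × {47, 49}, {p1, p2, p3} × {47, 49}, {p2, p3} × {47, 48, 49}, {p1, p2, p3} × {47, 48, 49}}; |τ_{X×Y}| = 30.

Enumerate products U × V with U ∈ τ_X, V ∈ τ_Y (deduplicated):
  ∅ × ∅ = {} (∅)
  {p2} × {47} = {(p2,47)}
  {p3} × {47} = {(p3,47)}
  {p2} × {47, 49} = {(p2,47), (p2,49)}
  {p2, p3} × {47} = {(p2,47), (p3,47)}
  {p3} × {47, 49} = {(p3,47), (p3,49)}
  {p1, p2, p3} × {47} = {(p1,47), (p2,47), (p3,47)}
  {p2} × {47, 48, 49} = {(p2,47), (p2,48), (p2,49)}
  {p3} × {47, 48, 49} = {(p3,47), (p3,48), (p3,49)}
  {p2, p3} × {47, 49} = {(p2,47), (p2,49), (p3,47), (p3,49)}
  {p1, p2, p3} × {47, 49} = {(p1,47), (p1,49), (p2,47), (p2,49), (p3,47), (p3,49)}
  {p2, p3} × {47, 48, 49} = {(p2,47), (p2,48), (p2,49), (p3,47), (p3,48), (p3,49)}
  {p1, p2, p3} × {47, 48, 49} = {(p1,47), (p1,48), (p1,49), (p2,47), (p2,48), (p2,49), (p3,47), (p3,48), (p3,49)}
These 13 distinct sets form the basis B.
Close under arbitrary unions to get τ_{X×Y}; counting gives |τ_{X×Y}| = 30.


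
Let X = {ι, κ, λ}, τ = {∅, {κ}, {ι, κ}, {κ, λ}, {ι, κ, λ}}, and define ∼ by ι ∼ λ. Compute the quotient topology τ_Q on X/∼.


X/∼ = {[ι=λ], [κ]}; |τ_Q| = 3.

Equivalence classes: [ι=λ], [κ].
Quotient map π: X → X/∼ sends ι ↦ [ι=λ], κ ↦ [κ], λ ↦ [ι=λ].
For each subset V ⊆ X/∼, compute π^{-1}(V) ⊆ X and check whether π^{-1}(V) ∈ τ. V is open in τ_Q iff π^{-1}(V) ∈ τ.
  V = {}: π^{-1}(V) = ∅ ∈ τ ✓.
  V = {[ι=λ]}: π^{-1}(V) = {ι, λ} ∉ τ ✗.
  V = {[κ]}: π^{-1}(V) = {κ} ∈ τ ✓.
  V = {[ι=λ], [κ]}: π^{-1}(V) = {ι, κ, λ} ∈ τ ✓.
Open sets in the quotient: τ_Q = {{}, {[κ]}, {[ι=λ], [κ]}} (3 elements).


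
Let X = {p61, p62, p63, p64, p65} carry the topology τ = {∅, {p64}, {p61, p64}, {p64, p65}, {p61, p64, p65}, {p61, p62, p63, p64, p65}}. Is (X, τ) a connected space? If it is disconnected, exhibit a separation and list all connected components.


(X, τ) is connected.

Find clopen sets (U ∈ τ with X ∖ U ∈ τ):
  U = ∅, X ∖ U = {p61, p62, p63, p64, p65} — both open, so U is clopen.
  U = {p61, p62, p63, p64, p65}, X ∖ U = ∅ — both open, so U is clopen.
Only trivial clopens (∅ and X) exist, so (X, τ) is connected.
Compute connected components by grouping points that agree on all clopens:
  component: {p61, p62, p63, p64, p65}


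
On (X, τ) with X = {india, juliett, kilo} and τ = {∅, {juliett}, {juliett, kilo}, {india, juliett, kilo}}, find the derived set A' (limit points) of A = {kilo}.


A' = {india}

For each x ∈ X, list the open sets U ∈ τ with x ∈ U, then check whether U ∩ (A ∖ {x}) ≠ ∅ for every such U.
  x = india: opens ∋ x are {india, juliett, kilo}; each meets A ∖ {india}, so x IS a limit point.
  x = juliett: open {juliett} ∋ x has {juliett} ∩ (A ∖ {juliett}) = ∅, so x is NOT a limit point.
  x = kilo: open {juliett, kilo} ∋ x has {juliett, kilo} ∩ (A ∖ {kilo}) = ∅, so x is NOT a limit point.
Collecting: A' = {india}.


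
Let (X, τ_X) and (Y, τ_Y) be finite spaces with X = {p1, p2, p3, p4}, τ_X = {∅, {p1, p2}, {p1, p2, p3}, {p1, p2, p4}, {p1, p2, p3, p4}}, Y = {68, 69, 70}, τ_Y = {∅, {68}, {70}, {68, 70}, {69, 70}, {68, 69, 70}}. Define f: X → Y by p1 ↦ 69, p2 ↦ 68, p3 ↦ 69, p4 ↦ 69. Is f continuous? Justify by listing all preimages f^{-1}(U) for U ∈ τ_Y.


f is NOT continuous.

Compute f^{-1}(U) for each U ∈ τ_Y:
  U = ∅: f^{-1}(U) = ∅ ∈ τ_X ✓.
  U = {68}: f^{-1}(U) = {p2} ∉ τ_X ✗.
  U = {70}: f^{-1}(U) = ∅ ∈ τ_X ✓.
  U = {68, 70}: f^{-1}(U) = {p2} ∉ τ_X ✗.
  U = {69, 70}: f^{-1}(U) = {p1, p3, p4} ∉ τ_X ✗.
  U = {68, 69, 70}: f^{-1}(U) = {p1, p2, p3, p4} ∈ τ_X ✓.
Found U = {68} with f^{-1}(U) = {p2} not in τ_X. Therefore f is NOT continuous.


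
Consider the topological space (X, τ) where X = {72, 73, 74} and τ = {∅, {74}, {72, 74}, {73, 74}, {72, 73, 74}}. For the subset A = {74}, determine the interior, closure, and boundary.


int(A) = {74}, cl(A) = {72, 73, 74}, ∂A = {72, 73}.

Closed sets in (X, τ) are complements of opens:
  closed(X, τ) = {∅, {72}, {73}, {72, 73}, {72, 73, 74}}.
int(A) = ⋃ {U ∈ τ : U ⊆ A}. Opens contained in A: ∅, {74}.
Taking the union of these: int(A) = {74}.
cl(A) = ⋂ {C closed : A ⊆ C}. Closed sets containing A: {72, 73, 74}.
Intersecting these: cl(A) = {72, 73, 74}.
∂A = cl(A) ∖ int(A) = {72, 73, 74} ∖ {74} = {72, 73}.


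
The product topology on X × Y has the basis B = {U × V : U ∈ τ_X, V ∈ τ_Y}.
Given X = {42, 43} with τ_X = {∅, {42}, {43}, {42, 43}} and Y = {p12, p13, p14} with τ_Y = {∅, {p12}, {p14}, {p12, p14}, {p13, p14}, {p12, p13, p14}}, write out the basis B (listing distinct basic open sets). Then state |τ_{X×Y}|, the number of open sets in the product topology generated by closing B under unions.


Basis B = {∅ × ∅, {42} × {p12}, {42} × {p14}, {43} × {p12}, {43} × {p14}, {42} × {p12, p14}, {42, 43} × {p12}, {42} × {p13, p14}, {42, 43} × {p14}, {43} × {p12, p14}, {43} × {p13, p14}, {42} × {p12, p13, p14}, {43} × {p12, p13, p14}, {42, 43} × {p12, p14}, {42, 43} × {p13, p14}, {42, 43} × {p12, p13, p14}}; |τ_{X×Y}| = 36.

Enumerate products U × V with U ∈ τ_X, V ∈ τ_Y (deduplicated):
  ∅ × ∅ = {} (∅)
  {42} × {p12} = {(42,p12)}
  {42} × {p14} = {(42,p14)}
  {43} × {p12} = {(43,p12)}
  {43} × {p14} = {(43,p14)}
  {42} × {p12, p14} = {(42,p12), (42,p14)}
  {42, 43} × {p12} = {(42,p12), (43,p12)}
  {42} × {p13, p14} = {(42,p13), (42,p14)}
  {42, 43} × {p14} = {(42,p14), (43,p14)}
  {43} × {p12, p14} = {(43,p12), (43,p14)}
  {43} × {p13, p14} = {(43,p13), (43,p14)}
  {42} × {p12, p13, p14} = {(42,p12), (42,p13), (42,p14)}
  {43} × {p12, p13, p14} = {(43,p12), (43,p13), (43,p14)}
  {42, 43} × {p12, p14} = {(42,p12), (42,p14), (43,p12), (43,p14)}
  {42, 43} × {p13, p14} = {(42,p13), (42,p14), (43,p13), (43,p14)}
  {42, 43} × {p12, p13, p14} = {(42,p12), (42,p13), (42,p14), (43,p12), (43,p13), (43,p14)}
These 16 distinct sets form the basis B.
Close under arbitrary unions to get τ_{X×Y}; counting gives |τ_{X×Y}| = 36.


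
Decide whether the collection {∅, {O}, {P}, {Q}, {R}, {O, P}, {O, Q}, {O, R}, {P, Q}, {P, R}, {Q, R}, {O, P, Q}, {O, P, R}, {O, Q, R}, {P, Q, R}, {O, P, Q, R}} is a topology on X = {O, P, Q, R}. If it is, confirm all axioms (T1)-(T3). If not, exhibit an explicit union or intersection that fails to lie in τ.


τ IS a topology on X.

Axiom (T1): ∅ ∈ τ? Yes; X ∈ τ? Yes.
Axiom (T2/T3): check pairwise unions and intersections of members of τ.
All pairwise intersections and unions checked — each lies in τ. Therefore τ satisfies (T1), (T2), (T3): it IS a topology on X.


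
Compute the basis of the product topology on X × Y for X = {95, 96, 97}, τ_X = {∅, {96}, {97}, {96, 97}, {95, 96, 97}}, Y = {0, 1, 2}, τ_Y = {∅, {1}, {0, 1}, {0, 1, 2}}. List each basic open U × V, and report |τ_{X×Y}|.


Basis B = {∅ × ∅, {96} × {1}, {97} × {1}, {96} × {0, 1}, {96, 97} × {1}, {97} × {0, 1}, {95, 96, 97} × {1}, {96} × {0, 1, 2}, {97} × {0, 1, 2}, {96, 97} × {0, 1}, {95, 96, 97} × {0, 1}, {96, 97} × {0, 1, 2}, {95, 96, 97} × {0, 1, 2}}; |τ_{X×Y}| = 30.

Enumerate products U × V with U ∈ τ_X, V ∈ τ_Y (deduplicated):
  ∅ × ∅ = {} (∅)
  {96} × {1} = {(96,1)}
  {97} × {1} = {(97,1)}
  {96} × {0, 1} = {(96,0), (96,1)}
  {96, 97} × {1} = {(96,1), (97,1)}
  {97} × {0, 1} = {(97,0), (97,1)}
  {95, 96, 97} × {1} = {(95,1), (96,1), (97,1)}
  {96} × {0, 1, 2} = {(96,0), (96,1), (96,2)}
  {97} × {0, 1, 2} = {(97,0), (97,1), (97,2)}
  {96, 97} × {0, 1} = {(96,0), (96,1), (97,0), (97,1)}
  {95, 96, 97} × {0, 1} = {(95,0), (95,1), (96,0), (96,1), (97,0), (97,1)}
  {96, 97} × {0, 1, 2} = {(96,0), (96,1), (96,2), (97,0), (97,1), (97,2)}
  {95, 96, 97} × {0, 1, 2} = {(95,0), (95,1), (95,2), (96,0), (96,1), (96,2), (97,0), (97,1), (97,2)}
These 13 distinct sets form the basis B.
Close under arbitrary unions to get τ_{X×Y}; counting gives |τ_{X×Y}| = 30.


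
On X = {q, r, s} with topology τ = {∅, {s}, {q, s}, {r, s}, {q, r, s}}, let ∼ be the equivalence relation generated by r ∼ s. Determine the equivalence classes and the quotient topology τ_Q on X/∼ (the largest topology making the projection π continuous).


X/∼ = {[q], [r=s]}; |τ_Q| = 3.

Equivalence classes: [q], [r=s].
Quotient map π: X → X/∼ sends q ↦ [q], r ↦ [r=s], s ↦ [r=s].
For each subset V ⊆ X/∼, compute π^{-1}(V) ⊆ X and check whether π^{-1}(V) ∈ τ. V is open in τ_Q iff π^{-1}(V) ∈ τ.
  V = {}: π^{-1}(V) = ∅ ∈ τ ✓.
  V = {[q]}: π^{-1}(V) = {q} ∉ τ ✗.
  V = {[r=s]}: π^{-1}(V) = {r, s} ∈ τ ✓.
  V = {[q], [r=s]}: π^{-1}(V) = {q, r, s} ∈ τ ✓.
Open sets in the quotient: τ_Q = {{}, {[r=s]}, {[q], [r=s]}} (3 elements).


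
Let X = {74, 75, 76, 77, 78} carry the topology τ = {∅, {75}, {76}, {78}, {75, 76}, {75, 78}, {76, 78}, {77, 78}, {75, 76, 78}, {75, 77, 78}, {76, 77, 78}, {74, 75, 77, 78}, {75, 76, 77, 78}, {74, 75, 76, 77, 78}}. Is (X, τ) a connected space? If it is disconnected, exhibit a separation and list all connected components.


(X, τ) is disconnected; components = [{76}, {74, 75, 77, 78}].

Find clopen sets (U ∈ τ with X ∖ U ∈ τ):
  U = ∅, X ∖ U = {74, 75, 76, 77, 78} — both open, so U is clopen.
  U = {76}, X ∖ U = {74, 75, 77, 78} — both open, so U is clopen.
  U = {74, 75, 77, 78}, X ∖ U = {76} — both open, so U is clopen.
  U = {74, 75, 76, 77, 78}, X ∖ U = ∅ — both open, so U is clopen.
Nontrivial clopen(s) exist: e.g. {76}. So (X, τ) is disconnected.
Compute connected components by grouping points that agree on all clopens:
  component: {76}
  component: {74, 75, 77, 78}


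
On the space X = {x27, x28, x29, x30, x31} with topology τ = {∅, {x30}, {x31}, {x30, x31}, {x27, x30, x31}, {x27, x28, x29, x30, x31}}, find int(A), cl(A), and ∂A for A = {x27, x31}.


int(A) = {x31}, cl(A) = {x27, x28, x29, x31}, ∂A = {x27, x28, x29}.

Closed sets in (X, τ) are complements of opens:
  closed(X, τ) = {∅, {x28, x29}, {x27, x28, x29}, {x27, x28, x29, x30}, {x27, x28, x29, x31}, {x27, x28, x29, x30, x31}}.
int(A) = ⋃ {U ∈ τ : U ⊆ A}. Opens contained in A: ∅, {x31}.
Taking the union of these: int(A) = {x31}.
cl(A) = ⋂ {C closed : A ⊆ C}. Closed sets containing A: {x27, x28, x29, x31}, {x27, x28, x29, x30, x31}.
Intersecting these: cl(A) = {x27, x28, x29, x31}.
∂A = cl(A) ∖ int(A) = {x27, x28, x29, x31} ∖ {x31} = {x27, x28, x29}.


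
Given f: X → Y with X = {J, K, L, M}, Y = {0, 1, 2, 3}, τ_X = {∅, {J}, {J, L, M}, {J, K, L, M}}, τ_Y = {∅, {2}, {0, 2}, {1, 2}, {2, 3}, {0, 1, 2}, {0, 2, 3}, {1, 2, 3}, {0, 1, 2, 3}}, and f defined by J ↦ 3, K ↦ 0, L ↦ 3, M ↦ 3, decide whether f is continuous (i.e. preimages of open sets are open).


f is NOT continuous.

Compute f^{-1}(U) for each U ∈ τ_Y:
  U = ∅: f^{-1}(U) = ∅ ∈ τ_X ✓.
  U = {2}: f^{-1}(U) = ∅ ∈ τ_X ✓.
  U = {0, 2}: f^{-1}(U) = {K} ∉ τ_X ✗.
  U = {1, 2}: f^{-1}(U) = ∅ ∈ τ_X ✓.
  U = {2, 3}: f^{-1}(U) = {J, L, M} ∈ τ_X ✓.
  U = {0, 1, 2}: f^{-1}(U) = {K} ∉ τ_X ✗.
  U = {0, 2, 3}: f^{-1}(U) = {J, K, L, M} ∈ τ_X ✓.
  U = {1, 2, 3}: f^{-1}(U) = {J, L, M} ∈ τ_X ✓.
  U = {0, 1, 2, 3}: f^{-1}(U) = {J, K, L, M} ∈ τ_X ✓.
Found U = {0, 2} with f^{-1}(U) = {K} not in τ_X. Therefore f is NOT continuous.


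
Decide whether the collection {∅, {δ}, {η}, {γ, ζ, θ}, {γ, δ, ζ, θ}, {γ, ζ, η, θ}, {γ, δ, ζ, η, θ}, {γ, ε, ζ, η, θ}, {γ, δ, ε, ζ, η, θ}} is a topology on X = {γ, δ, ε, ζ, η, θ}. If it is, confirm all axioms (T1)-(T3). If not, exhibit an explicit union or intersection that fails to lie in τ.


τ is NOT a topology on X.

Axiom (T1): ∅ ∈ τ? Yes; X ∈ τ? Yes.
Axiom (T2/T3): check pairwise unions and intersections of members of τ.
Counterexample for (T2): {δ} ∪ {η} = {δ, η} ∉ τ. Therefore τ is NOT a topology.


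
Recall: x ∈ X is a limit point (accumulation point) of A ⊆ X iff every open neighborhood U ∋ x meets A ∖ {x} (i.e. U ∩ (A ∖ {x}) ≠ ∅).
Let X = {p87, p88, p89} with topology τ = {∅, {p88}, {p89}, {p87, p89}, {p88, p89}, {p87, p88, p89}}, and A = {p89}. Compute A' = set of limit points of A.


A' = {p87}

For each x ∈ X, list the open sets U ∈ τ with x ∈ U, then check whether U ∩ (A ∖ {x}) ≠ ∅ for every such U.
  x = p87: opens ∋ x are {p87, p89}, {p87, p88, p89}; each meets A ∖ {p87}, so x IS a limit point.
  x = p88: open {p88} ∋ x has {p88} ∩ (A ∖ {p88}) = ∅, so x is NOT a limit point.
  x = p89: open {p89} ∋ x has {p89} ∩ (A ∖ {p89}) = ∅, so x is NOT a limit point.
Collecting: A' = {p87}.


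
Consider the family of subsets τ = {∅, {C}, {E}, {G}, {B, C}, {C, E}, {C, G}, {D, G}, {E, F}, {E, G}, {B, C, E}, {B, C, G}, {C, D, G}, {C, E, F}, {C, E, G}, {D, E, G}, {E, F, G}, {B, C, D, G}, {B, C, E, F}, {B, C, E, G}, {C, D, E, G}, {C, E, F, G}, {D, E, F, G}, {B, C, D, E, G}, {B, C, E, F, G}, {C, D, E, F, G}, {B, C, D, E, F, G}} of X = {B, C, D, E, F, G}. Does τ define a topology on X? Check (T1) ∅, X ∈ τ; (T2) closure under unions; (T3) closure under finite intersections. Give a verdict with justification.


τ IS a topology on X.

Axiom (T1): ∅ ∈ τ? Yes; X ∈ τ? Yes.
Axiom (T2/T3): check pairwise unions and intersections of members of τ.
All pairwise intersections and unions checked — each lies in τ. Therefore τ satisfies (T1), (T2), (T3): it IS a topology on X.


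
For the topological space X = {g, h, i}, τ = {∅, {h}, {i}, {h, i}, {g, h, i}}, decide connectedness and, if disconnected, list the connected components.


(X, τ) is connected.

Find clopen sets (U ∈ τ with X ∖ U ∈ τ):
  U = ∅, X ∖ U = {g, h, i} — both open, so U is clopen.
  U = {g, h, i}, X ∖ U = ∅ — both open, so U is clopen.
Only trivial clopens (∅ and X) exist, so (X, τ) is connected.
Compute connected components by grouping points that agree on all clopens:
  component: {g, h, i}


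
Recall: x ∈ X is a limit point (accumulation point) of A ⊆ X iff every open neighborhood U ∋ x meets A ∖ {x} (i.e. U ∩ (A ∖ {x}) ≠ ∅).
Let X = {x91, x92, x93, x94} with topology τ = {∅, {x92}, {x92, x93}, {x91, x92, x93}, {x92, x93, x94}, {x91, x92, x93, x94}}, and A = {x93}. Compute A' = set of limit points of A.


A' = {x91, x94}

For each x ∈ X, list the open sets U ∈ τ with x ∈ U, then check whether U ∩ (A ∖ {x}) ≠ ∅ for every such U.
  x = x91: opens ∋ x are {x91, x92, x93}, {x91, x92, x93, x94}; each meets A ∖ {x91}, so x IS a limit point.
  x = x92: open {x92} ∋ x has {x92} ∩ (A ∖ {x92}) = ∅, so x is NOT a limit point.
  x = x93: open {x92, x93} ∋ x has {x92, x93} ∩ (A ∖ {x93}) = ∅, so x is NOT a limit point.
  x = x94: opens ∋ x are {x92, x93, x94}, {x91, x92, x93, x94}; each meets A ∖ {x94}, so x IS a limit point.
Collecting: A' = {x91, x94}.


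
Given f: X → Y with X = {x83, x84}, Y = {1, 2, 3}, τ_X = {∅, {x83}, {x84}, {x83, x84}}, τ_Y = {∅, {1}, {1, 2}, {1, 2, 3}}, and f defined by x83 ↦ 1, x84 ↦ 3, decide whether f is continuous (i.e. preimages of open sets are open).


f IS continuous.

Compute f^{-1}(U) for each U ∈ τ_Y:
  U = ∅: f^{-1}(U) = ∅ ∈ τ_X ✓.
  U = {1}: f^{-1}(U) = {x83} ∈ τ_X ✓.
  U = {1, 2}: f^{-1}(U) = {x83} ∈ τ_X ✓.
  U = {1, 2, 3}: f^{-1}(U) = {x83, x84} ∈ τ_X ✓.
Every preimage lies in τ_X, so f IS continuous.


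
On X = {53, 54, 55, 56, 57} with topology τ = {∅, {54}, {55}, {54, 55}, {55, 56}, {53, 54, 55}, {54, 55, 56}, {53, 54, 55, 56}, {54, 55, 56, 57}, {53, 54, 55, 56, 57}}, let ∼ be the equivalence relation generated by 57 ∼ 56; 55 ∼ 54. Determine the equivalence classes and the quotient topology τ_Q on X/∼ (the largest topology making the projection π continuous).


X/∼ = {[53], [54=55], [56=57]}; |τ_Q| = 5.

Equivalence classes: [53], [54=55], [56=57].
Quotient map π: X → X/∼ sends 53 ↦ [53], 54 ↦ [54=55], 55 ↦ [54=55], 56 ↦ [56=57], 57 ↦ [56=57].
For each subset V ⊆ X/∼, compute π^{-1}(V) ⊆ X and check whether π^{-1}(V) ∈ τ. V is open in τ_Q iff π^{-1}(V) ∈ τ.
  V = {}: π^{-1}(V) = ∅ ∈ τ ✓.
  V = {[53]}: π^{-1}(V) = {53} ∉ τ ✗.
  V = {[54=55]}: π^{-1}(V) = {54, 55} ∈ τ ✓.
  V = {[53], [54=55]}: π^{-1}(V) = {53, 54, 55} ∈ τ ✓.
  V = {[56=57]}: π^{-1}(V) = {56, 57} ∉ τ ✗.
  V = {[53], [56=57]}: π^{-1}(V) = {53, 56, 57} ∉ τ ✗.
  V = {[54=55], [56=57]}: π^{-1}(V) = {54, 55, 56, 57} ∈ τ ✓.
  V = {[53], [54=55], [56=57]}: π^{-1}(V) = {53, 54, 55, 56, 57} ∈ τ ✓.
Open sets in the quotient: τ_Q = {{}, {[54=55]}, {[53], [54=55]}, {[54=55], [56=57]}, {[53], [54=55], [56=57]}} (5 elements).


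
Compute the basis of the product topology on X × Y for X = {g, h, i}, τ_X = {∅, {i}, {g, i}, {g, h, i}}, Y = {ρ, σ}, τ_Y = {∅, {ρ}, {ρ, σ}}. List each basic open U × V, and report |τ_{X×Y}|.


Basis B = {∅ × ∅, {i} × {ρ}, {g, i} × {ρ}, {i} × {ρ, σ}, {g, h, i} × {ρ}, {g, i} × {ρ, σ}, {g, h, i} × {ρ, σ}}; |τ_{X×Y}| = 10.

Enumerate products U × V with U ∈ τ_X, V ∈ τ_Y (deduplicated):
  ∅ × ∅ = {} (∅)
  {i} × {ρ} = {(i,ρ)}
  {g, i} × {ρ} = {(g,ρ), (i,ρ)}
  {i} × {ρ, σ} = {(i,ρ), (i,σ)}
  {g, h, i} × {ρ} = {(g,ρ), (h,ρ), (i,ρ)}
  {g, i} × {ρ, σ} = {(g,ρ), (g,σ), (i,ρ), (i,σ)}
  {g, h, i} × {ρ, σ} = {(g,ρ), (g,σ), (h,ρ), (h,σ), (i,ρ), (i,σ)}
These 7 distinct sets form the basis B.
Close under arbitrary unions to get τ_{X×Y}; counting gives |τ_{X×Y}| = 10.


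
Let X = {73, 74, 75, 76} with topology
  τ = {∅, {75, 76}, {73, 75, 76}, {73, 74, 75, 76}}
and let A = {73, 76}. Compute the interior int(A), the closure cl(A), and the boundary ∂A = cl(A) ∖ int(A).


int(A) = ∅, cl(A) = {73, 74, 75, 76}, ∂A = {73, 74, 75, 76}.

Closed sets in (X, τ) are complements of opens:
  closed(X, τ) = {∅, {74}, {73, 74}, {73, 74, 75, 76}}.
int(A) = ⋃ {U ∈ τ : U ⊆ A}. Opens contained in A: ∅.
Taking the union of these: int(A) = ∅.
cl(A) = ⋂ {C closed : A ⊆ C}. Closed sets containing A: {73, 74, 75, 76}.
Intersecting these: cl(A) = {73, 74, 75, 76}.
∂A = cl(A) ∖ int(A) = {73, 74, 75, 76} ∖ ∅ = {73, 74, 75, 76}.


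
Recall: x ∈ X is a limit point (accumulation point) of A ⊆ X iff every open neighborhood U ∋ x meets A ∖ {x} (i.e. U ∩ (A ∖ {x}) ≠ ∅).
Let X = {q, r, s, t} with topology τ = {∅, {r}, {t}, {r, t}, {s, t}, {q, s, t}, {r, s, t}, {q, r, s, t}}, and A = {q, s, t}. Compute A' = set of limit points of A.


A' = {q, s}

For each x ∈ X, list the open sets U ∈ τ with x ∈ U, then check whether U ∩ (A ∖ {x}) ≠ ∅ for every such U.
  x = q: opens ∋ x are {q, s, t}, {q, r, s, t}; each meets A ∖ {q}, so x IS a limit point.
  x = r: open {r} ∋ x has {r} ∩ (A ∖ {r}) = ∅, so x is NOT a limit point.
  x = s: opens ∋ x are {s, t}, {q, s, t}, {r, s, t}, {q, r, s, t}; each meets A ∖ {s}, so x IS a limit point.
  x = t: open {t} ∋ x has {t} ∩ (A ∖ {t}) = ∅, so x is NOT a limit point.
Collecting: A' = {q, s}.


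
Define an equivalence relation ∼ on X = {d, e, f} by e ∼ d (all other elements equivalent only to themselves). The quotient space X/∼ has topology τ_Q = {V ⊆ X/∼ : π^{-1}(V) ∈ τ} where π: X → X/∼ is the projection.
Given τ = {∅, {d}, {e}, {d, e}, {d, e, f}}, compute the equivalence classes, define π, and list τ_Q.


X/∼ = {[d=e], [f]}; |τ_Q| = 3.

Equivalence classes: [d=e], [f].
Quotient map π: X → X/∼ sends d ↦ [d=e], e ↦ [d=e], f ↦ [f].
For each subset V ⊆ X/∼, compute π^{-1}(V) ⊆ X and check whether π^{-1}(V) ∈ τ. V is open in τ_Q iff π^{-1}(V) ∈ τ.
  V = {}: π^{-1}(V) = ∅ ∈ τ ✓.
  V = {[d=e]}: π^{-1}(V) = {d, e} ∈ τ ✓.
  V = {[f]}: π^{-1}(V) = {f} ∉ τ ✗.
  V = {[d=e], [f]}: π^{-1}(V) = {d, e, f} ∈ τ ✓.
Open sets in the quotient: τ_Q = {{}, {[d=e]}, {[d=e], [f]}} (3 elements).


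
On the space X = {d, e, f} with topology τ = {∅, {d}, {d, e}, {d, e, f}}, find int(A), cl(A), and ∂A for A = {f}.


int(A) = ∅, cl(A) = {f}, ∂A = {f}.

Closed sets in (X, τ) are complements of opens:
  closed(X, τ) = {∅, {f}, {e, f}, {d, e, f}}.
int(A) = ⋃ {U ∈ τ : U ⊆ A}. Opens contained in A: ∅.
Taking the union of these: int(A) = ∅.
cl(A) = ⋂ {C closed : A ⊆ C}. Closed sets containing A: {f}, {e, f}, {d, e, f}.
Intersecting these: cl(A) = {f}.
∂A = cl(A) ∖ int(A) = {f} ∖ ∅ = {f}.


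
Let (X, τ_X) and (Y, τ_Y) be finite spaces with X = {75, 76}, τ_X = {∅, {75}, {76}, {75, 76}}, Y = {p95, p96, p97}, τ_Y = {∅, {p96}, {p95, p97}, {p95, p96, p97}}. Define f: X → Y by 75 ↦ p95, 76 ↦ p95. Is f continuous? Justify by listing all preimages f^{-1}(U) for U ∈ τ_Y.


f IS continuous.

Compute f^{-1}(U) for each U ∈ τ_Y:
  U = ∅: f^{-1}(U) = ∅ ∈ τ_X ✓.
  U = {p96}: f^{-1}(U) = ∅ ∈ τ_X ✓.
  U = {p95, p97}: f^{-1}(U) = {75, 76} ∈ τ_X ✓.
  U = {p95, p96, p97}: f^{-1}(U) = {75, 76} ∈ τ_X ✓.
Every preimage lies in τ_X, so f IS continuous.


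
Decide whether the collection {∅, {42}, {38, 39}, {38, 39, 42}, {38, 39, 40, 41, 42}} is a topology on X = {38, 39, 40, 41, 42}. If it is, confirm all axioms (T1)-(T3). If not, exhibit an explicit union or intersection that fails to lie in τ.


τ IS a topology on X.

Axiom (T1): ∅ ∈ τ? Yes; X ∈ τ? Yes.
Axiom (T2/T3): check pairwise unions and intersections of members of τ.
All pairwise intersections and unions checked — each lies in τ. Therefore τ satisfies (T1), (T2), (T3): it IS a topology on X.


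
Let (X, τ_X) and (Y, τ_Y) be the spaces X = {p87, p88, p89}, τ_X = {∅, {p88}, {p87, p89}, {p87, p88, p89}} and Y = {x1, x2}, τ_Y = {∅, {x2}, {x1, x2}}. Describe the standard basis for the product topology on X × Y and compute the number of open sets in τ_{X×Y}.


Basis B = {∅ × ∅, {p88} × {x2}, {p87, p89} × {x2}, {p88} × {x1, x2}, {p87, p88, p89} × {x2}, {p87, p89} × {x1, x2}, {p87, p88, p89} × {x1, x2}}; |τ_{X×Y}| = 9.

Enumerate products U × V with U ∈ τ_X, V ∈ τ_Y (deduplicated):
  ∅ × ∅ = {} (∅)
  {p88} × {x2} = {(p88,x2)}
  {p87, p89} × {x2} = {(p87,x2), (p89,x2)}
  {p88} × {x1, x2} = {(p88,x1), (p88,x2)}
  {p87, p88, p89} × {x2} = {(p87,x2), (p88,x2), (p89,x2)}
  {p87, p89} × {x1, x2} = {(p87,x1), (p87,x2), (p89,x1), (p89,x2)}
  {p87, p88, p89} × {x1, x2} = {(p87,x1), (p87,x2), (p88,x1), (p88,x2), (p89,x1), (p89,x2)}
These 7 distinct sets form the basis B.
Close under arbitrary unions to get τ_{X×Y}; counting gives |τ_{X×Y}| = 9.


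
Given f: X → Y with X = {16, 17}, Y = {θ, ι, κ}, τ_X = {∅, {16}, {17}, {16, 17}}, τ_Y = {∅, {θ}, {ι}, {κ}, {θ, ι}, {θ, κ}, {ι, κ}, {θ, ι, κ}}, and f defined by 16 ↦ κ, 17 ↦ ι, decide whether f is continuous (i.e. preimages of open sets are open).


f IS continuous.

Compute f^{-1}(U) for each U ∈ τ_Y:
  U = ∅: f^{-1}(U) = ∅ ∈ τ_X ✓.
  U = {θ}: f^{-1}(U) = ∅ ∈ τ_X ✓.
  U = {ι}: f^{-1}(U) = {17} ∈ τ_X ✓.
  U = {κ}: f^{-1}(U) = {16} ∈ τ_X ✓.
  U = {θ, ι}: f^{-1}(U) = {17} ∈ τ_X ✓.
  U = {θ, κ}: f^{-1}(U) = {16} ∈ τ_X ✓.
  U = {ι, κ}: f^{-1}(U) = {16, 17} ∈ τ_X ✓.
  U = {θ, ι, κ}: f^{-1}(U) = {16, 17} ∈ τ_X ✓.
Every preimage lies in τ_X, so f IS continuous.


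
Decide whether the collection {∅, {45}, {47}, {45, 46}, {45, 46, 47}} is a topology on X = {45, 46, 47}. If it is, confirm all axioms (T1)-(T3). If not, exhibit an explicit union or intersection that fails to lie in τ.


τ is NOT a topology on X.

Axiom (T1): ∅ ∈ τ? Yes; X ∈ τ? Yes.
Axiom (T2/T3): check pairwise unions and intersections of members of τ.
Counterexample for (T2): {45} ∪ {47} = {45, 47} ∉ τ. Therefore τ is NOT a topology.


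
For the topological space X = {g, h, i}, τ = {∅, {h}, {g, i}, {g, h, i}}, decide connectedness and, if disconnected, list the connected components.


(X, τ) is disconnected; components = [{h}, {g, i}].

Find clopen sets (U ∈ τ with X ∖ U ∈ τ):
  U = ∅, X ∖ U = {g, h, i} — both open, so U is clopen.
  U = {h}, X ∖ U = {g, i} — both open, so U is clopen.
  U = {g, i}, X ∖ U = {h} — both open, so U is clopen.
  U = {g, h, i}, X ∖ U = ∅ — both open, so U is clopen.
Nontrivial clopen(s) exist: e.g. {g, i}. So (X, τ) is disconnected.
Compute connected components by grouping points that agree on all clopens:
  component: {h}
  component: {g, i}


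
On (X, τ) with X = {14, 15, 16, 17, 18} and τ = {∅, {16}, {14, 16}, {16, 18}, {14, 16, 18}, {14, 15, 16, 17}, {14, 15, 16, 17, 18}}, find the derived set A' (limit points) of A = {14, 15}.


A' = {15, 17}

For each x ∈ X, list the open sets U ∈ τ with x ∈ U, then check whether U ∩ (A ∖ {x}) ≠ ∅ for every such U.
  x = 14: open {14, 16} ∋ x has {14, 16} ∩ (A ∖ {14}) = ∅, so x is NOT a limit point.
  x = 15: opens ∋ x are {14, 15, 16, 17}, {14, 15, 16, 17, 18}; each meets A ∖ {15}, so x IS a limit point.
  x = 16: open {16} ∋ x has {16} ∩ (A ∖ {16}) = ∅, so x is NOT a limit point.
  x = 17: opens ∋ x are {14, 15, 16, 17}, {14, 15, 16, 17, 18}; each meets A ∖ {17}, so x IS a limit point.
  x = 18: open {16, 18} ∋ x has {16, 18} ∩ (A ∖ {18}) = ∅, so x is NOT a limit point.
Collecting: A' = {15, 17}.


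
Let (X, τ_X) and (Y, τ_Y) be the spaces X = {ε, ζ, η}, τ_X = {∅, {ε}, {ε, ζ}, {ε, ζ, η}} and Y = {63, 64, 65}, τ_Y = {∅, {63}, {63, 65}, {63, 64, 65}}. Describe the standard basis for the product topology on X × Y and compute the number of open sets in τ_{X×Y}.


Basis B = {∅ × ∅, {ε} × {63}, {ε} × {63, 65}, {ε, ζ} × {63}, {ε} × {63, 64, 65}, {ε, ζ, η} × {63}, {ε, ζ} × {63, 65}, {ε, ζ} × {63, 64, 65}, {ε, ζ, η} × {63, 65}, {ε, ζ, η} × {63, 64, 65}}; |τ_{X×Y}| = 20.

Enumerate products U × V with U ∈ τ_X, V ∈ τ_Y (deduplicated):
  ∅ × ∅ = {} (∅)
  {ε} × {63} = {(ε,63)}
  {ε} × {63, 65} = {(ε,63), (ε,65)}
  {ε, ζ} × {63} = {(ε,63), (ζ,63)}
  {ε} × {63, 64, 65} = {(ε,63), (ε,64), (ε,65)}
  {ε, ζ, η} × {63} = {(ε,63), (ζ,63), (η,63)}
  {ε, ζ} × {63, 65} = {(ε,63), (ε,65), (ζ,63), (ζ,65)}
  {ε, ζ} × {63, 64, 65} = {(ε,63), (ε,64), (ε,65), (ζ,63), (ζ,64), (ζ,65)}
  {ε, ζ, η} × {63, 65} = {(ε,63), (ε,65), (ζ,63), (ζ,65), (η,63), (η,65)}
  {ε, ζ, η} × {63, 64, 65} = {(ε,63), (ε,64), (ε,65), (ζ,63), (ζ,64), (ζ,65), (η,63), (η,64), (η,65)}
These 10 distinct sets form the basis B.
Close under arbitrary unions to get τ_{X×Y}; counting gives |τ_{X×Y}| = 20.


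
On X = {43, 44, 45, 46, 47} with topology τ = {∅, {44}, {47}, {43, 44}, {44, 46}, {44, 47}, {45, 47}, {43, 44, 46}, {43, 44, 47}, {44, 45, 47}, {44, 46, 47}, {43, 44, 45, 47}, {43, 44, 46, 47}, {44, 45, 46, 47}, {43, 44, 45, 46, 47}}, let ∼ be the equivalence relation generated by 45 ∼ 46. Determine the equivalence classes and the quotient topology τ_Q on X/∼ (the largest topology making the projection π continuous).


X/∼ = {[43], [44], [45=46], [47]}; |τ_Q| = 8.

Equivalence classes: [43], [44], [45=46], [47].
Quotient map π: X → X/∼ sends 43 ↦ [43], 44 ↦ [44], 45 ↦ [45=46], 46 ↦ [45=46], 47 ↦ [47].
For each subset V ⊆ X/∼, compute π^{-1}(V) ⊆ X and check whether π^{-1}(V) ∈ τ. V is open in τ_Q iff π^{-1}(V) ∈ τ.
  V = {}: π^{-1}(V) = ∅ ∈ τ ✓.
  V = {[43]}: π^{-1}(V) = {43} ∉ τ ✗.
  V = {[44]}: π^{-1}(V) = {44} ∈ τ ✓.
  V = {[43], [44]}: π^{-1}(V) = {43, 44} ∈ τ ✓.
  V = {[45=46]}: π^{-1}(V) = {45, 46} ∉ τ ✗.
  V = {[43], [45=46]}: π^{-1}(V) = {43, 45, 46} ∉ τ ✗.
  V = {[44], [45=46]}: π^{-1}(V) = {44, 45, 46} ∉ τ ✗.
  V = {[43], [44], [45=46]}: π^{-1}(V) = {43, 44, 45, 46} ∉ τ ✗.
  V = {[47]}: π^{-1}(V) = {47} ∈ τ ✓.
  V = {[43], [47]}: π^{-1}(V) = {43, 47} ∉ τ ✗.
  V = {[44], [47]}: π^{-1}(V) = {44, 47} ∈ τ ✓.
  V = {[43], [44], [47]}: π^{-1}(V) = {43, 44, 47} ∈ τ ✓.
  V = {[45=46], [47]}: π^{-1}(V) = {45, 46, 47} ∉ τ ✗.
  V = {[43], [45=46], [47]}: π^{-1}(V) = {43, 45, 46, 47} ∉ τ ✗.
  V = {[44], [45=46], [47]}: π^{-1}(V) = {44, 45, 46, 47} ∈ τ ✓.
  V = {[43], [44], [45=46], [47]}: π^{-1}(V) = {43, 44, 45, 46, 47} ∈ τ ✓.
Open sets in the quotient: τ_Q = {{}, {[44]}, {[43], [44]}, {[47]}, {[44], [47]}, {[43], [44], [47]}, {[44], [45=46], [47]}, {[43], [44], [45=46], [47]}} (8 elements).


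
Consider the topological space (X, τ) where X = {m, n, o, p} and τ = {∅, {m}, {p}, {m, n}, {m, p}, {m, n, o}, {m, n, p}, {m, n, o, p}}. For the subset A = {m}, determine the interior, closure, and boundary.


int(A) = {m}, cl(A) = {m, n, o}, ∂A = {n, o}.

Closed sets in (X, τ) are complements of opens:
  closed(X, τ) = {∅, {o}, {p}, {n, o}, {o, p}, {m, n, o}, {n, o, p}, {m, n, o, p}}.
int(A) = ⋃ {U ∈ τ : U ⊆ A}. Opens contained in A: ∅, {m}.
Taking the union of these: int(A) = {m}.
cl(A) = ⋂ {C closed : A ⊆ C}. Closed sets containing A: {m, n, o}, {m, n, o, p}.
Intersecting these: cl(A) = {m, n, o}.
∂A = cl(A) ∖ int(A) = {m, n, o} ∖ {m} = {n, o}.


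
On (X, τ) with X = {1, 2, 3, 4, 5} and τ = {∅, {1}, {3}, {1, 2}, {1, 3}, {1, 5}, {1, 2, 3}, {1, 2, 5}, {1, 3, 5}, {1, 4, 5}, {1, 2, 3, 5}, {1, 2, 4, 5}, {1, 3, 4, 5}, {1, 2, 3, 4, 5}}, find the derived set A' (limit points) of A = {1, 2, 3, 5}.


A' = {2, 4, 5}

For each x ∈ X, list the open sets U ∈ τ with x ∈ U, then check whether U ∩ (A ∖ {x}) ≠ ∅ for every such U.
  x = 1: open {1} ∋ x has {1} ∩ (A ∖ {1}) = ∅, so x is NOT a limit point.
  x = 2: opens ∋ x are {1, 2}, {1, 2, 3}, {1, 2, 5}, {1, 2, 3, 5}, {1, 2, 4, 5}, {1, 2, 3, 4, 5}; each meets A ∖ {2}, so x IS a limit point.
  x = 3: open {3} ∋ x has {3} ∩ (A ∖ {3}) = ∅, so x is NOT a limit point.
  x = 4: opens ∋ x are {1, 4, 5}, {1, 2, 4, 5}, {1, 3, 4, 5}, {1, 2, 3, 4, 5}; each meets A ∖ {4}, so x IS a limit point.
  x = 5: opens ∋ x are {1, 5}, {1, 2, 5}, {1, 3, 5}, {1, 4, 5}, {1, 2, 3, 5}, {1, 2, 4, 5}, {1, 3, 4, 5}, {1, 2, 3, 4, 5}; each meets A ∖ {5}, so x IS a limit point.
Collecting: A' = {2, 4, 5}.
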